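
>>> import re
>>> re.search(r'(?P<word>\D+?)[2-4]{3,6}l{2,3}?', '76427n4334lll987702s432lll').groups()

('n',)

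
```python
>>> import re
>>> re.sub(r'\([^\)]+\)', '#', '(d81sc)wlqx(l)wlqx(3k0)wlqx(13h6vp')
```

'#wlqx#wlqx#wlqx(13h6vp'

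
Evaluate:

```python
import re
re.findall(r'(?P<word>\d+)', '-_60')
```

['60']

Pattern: one or more of a digit (captured as 'word').
Scanning left to right: at [2:4] match '60', group 1 = '60'.
Because there's exactly one group, `findall` drops the full match and keeps group 1 from the one hit.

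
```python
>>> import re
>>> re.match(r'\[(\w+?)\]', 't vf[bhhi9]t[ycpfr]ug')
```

`re.match` won't scan ahead — the pattern has to work from the very first character.
Here position 0 doesn't satisfy it, so the call returns None.

None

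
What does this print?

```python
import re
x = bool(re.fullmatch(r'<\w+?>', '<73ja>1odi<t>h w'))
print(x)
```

`re.fullmatch` requires the pattern to consume the entire string.
Here the string isn't matched end-to-end, so the call returns None, and `bool(None)` is False.

False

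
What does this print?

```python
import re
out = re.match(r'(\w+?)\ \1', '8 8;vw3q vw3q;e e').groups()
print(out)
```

`\1` has to match the exact text group 1 already captured.
`re.match` only tries the pattern at the start of the string.
The match spans [0:3] → '8 8'.
Captured: group 1 = '8'.

('8',)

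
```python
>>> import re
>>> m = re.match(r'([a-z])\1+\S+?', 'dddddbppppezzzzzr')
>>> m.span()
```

After group 1 captures some text, `\1` only succeeds where that same text appears again.
`re.match` won't scan ahead — the pattern has to work from the very first character.
The match spans [0:6] → 'dddddb'.
Captured: group 1 = 'd'.

(0, 6)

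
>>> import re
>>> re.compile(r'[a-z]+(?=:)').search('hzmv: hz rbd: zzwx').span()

The `(?=…)`/`(?<=…)` assertion just peeks at neighbouring text; it doesn't advance the match position.
`re.search` scans for the first position where the pattern succeeds.
The match spans [0:4] → 'hzmv'.

(0, 4)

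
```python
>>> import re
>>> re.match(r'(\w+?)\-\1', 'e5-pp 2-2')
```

`match` is anchored at position 0; if the pattern doesn't fit there, it returns None.
Here position 0 doesn't satisfy it, so the call returns None.

None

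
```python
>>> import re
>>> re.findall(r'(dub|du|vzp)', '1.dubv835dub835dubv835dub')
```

Branches in `(...|...)` are attempted left-to-right; the first branch that allows the whole pattern to succeed is taken.
Scanning left to right: at [2:5] match 'dub', group 1 = 'dub'; at [9:12] match 'dub', group 1 = 'dub'; at [15:18] match 'dub', group 1 = 'dub'; at [22:25] match 'dub', group 1 = 'dub'.
With a single group, `findall` returns only what that group captured — 4 items.

['dub', 'dub', 'dub', 'dub']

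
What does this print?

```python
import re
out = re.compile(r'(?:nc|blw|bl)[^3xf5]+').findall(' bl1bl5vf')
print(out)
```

['bl1bl']

No capturing groups, so `findall` returns the 1 full match string.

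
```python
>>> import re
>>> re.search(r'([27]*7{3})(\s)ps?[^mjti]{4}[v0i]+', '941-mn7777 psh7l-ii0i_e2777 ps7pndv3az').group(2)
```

' '

The pattern matches zero or more of one of [27], then exactly 3 of the literal '7' (captured); then whitespace (captured); then the literal 'p', then optionally the literal 's', then exactly 4 of any character except [mjti]; then one or more of one of [v0i].
`re.search` scans for the first position where the pattern succeeds.
The match spans [6:21] → '7777 psh7l-ii0i'.
Captured: group 1 = '7777', group 2 = ' '.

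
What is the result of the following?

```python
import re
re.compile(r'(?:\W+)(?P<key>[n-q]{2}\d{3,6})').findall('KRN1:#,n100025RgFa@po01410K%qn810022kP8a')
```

['po01410', 'qn810022']

This matches one or more of a non-word character (non-capturing group); then exactly 2 of a character in [n-q], then 3 to 6 of a digit (captured as 'key').
Walking the string: at [18:26] match '@po01410', group 1 = 'po01410'; at [27:36] match '%qn810022', group 1 = 'qn810022'.
Because there's exactly one group, `findall` drops the full match and keeps group 1 from each hit.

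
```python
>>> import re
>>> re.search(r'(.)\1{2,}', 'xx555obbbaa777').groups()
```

('5',)

`\1` is not a pattern — it's the concrete string captured by group 1, re-applied verbatim.
`search` walks the string left to right and returns the first match it finds.
The match spans [2:5] → '555'.
Captured: group 1 = '5'.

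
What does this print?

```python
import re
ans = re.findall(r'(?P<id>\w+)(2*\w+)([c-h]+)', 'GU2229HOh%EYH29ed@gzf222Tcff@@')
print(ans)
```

[('GU2229H', 'O', 'h'), ('EYH29', 'e', 'd'), ('gzf222Tc', 'f', 'f')]

This matches one or more of a word character (captured as 'id'); then zero or more of the literal '2', then one or more of a word character (captured); then one or more of a character in [c-h] (captured).
Scanning left to right: at [0:9] match 'GU2229HOh', groups = ('GU2229H', 'O', 'h'); at [10:17] match 'EYH29ed', groups = ('EYH29', 'e', 'd'); at [18:28] match 'gzf222Tcff', groups = ('gzf222Tc', 'f', 'f').
With 3 capturing groups, `findall` returns a 3-tuple per match.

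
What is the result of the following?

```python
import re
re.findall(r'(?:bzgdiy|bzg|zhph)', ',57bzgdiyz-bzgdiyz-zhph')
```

['bzgdiy', 'bzgdiy', 'zhph']

Alternation tries branches left to right and keeps the first one that lets the overall match succeed at that position.
Matches: at [3:9] → 'bzgdiy'; at [11:17] → 'bzgdiy'; at [19:23] → 'zhph'.
`findall` yields the raw match text (3 of them) because the pattern has no groups.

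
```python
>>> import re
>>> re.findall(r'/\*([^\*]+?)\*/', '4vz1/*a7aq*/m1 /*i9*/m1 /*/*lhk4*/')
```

One capturing group, so `findall` returns just the captured substring from each match — 3 in all.

['a7aq', 'i9', 'lhk4']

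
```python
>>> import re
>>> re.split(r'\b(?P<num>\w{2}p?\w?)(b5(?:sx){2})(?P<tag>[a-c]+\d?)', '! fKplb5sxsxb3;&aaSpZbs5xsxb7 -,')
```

['! ', 'fKpl', 'b5sxsx', 'b3', ';&aaSpZbs5xsxb7 -,']

Because the pattern has a capturing group, `split` also inserts each captured text between the pieces.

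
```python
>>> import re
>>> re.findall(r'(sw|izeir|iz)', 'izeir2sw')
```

['izeir', 'sw']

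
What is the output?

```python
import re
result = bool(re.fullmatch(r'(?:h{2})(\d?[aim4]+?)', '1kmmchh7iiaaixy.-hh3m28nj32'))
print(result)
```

False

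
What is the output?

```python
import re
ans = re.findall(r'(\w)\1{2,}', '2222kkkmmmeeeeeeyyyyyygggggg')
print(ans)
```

A backreference is literal: `\1` must see the identical characters the first group matched.
Because there's exactly one group, `findall` drops the full match and keeps group 1 from each hit.

['2', 'k', 'm', 'e', 'y', 'g']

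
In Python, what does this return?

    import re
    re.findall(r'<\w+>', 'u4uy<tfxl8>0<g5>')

['<tfxl8>', '<g5>']

`findall` yields the raw match text (2 of them) because the pattern has no groups.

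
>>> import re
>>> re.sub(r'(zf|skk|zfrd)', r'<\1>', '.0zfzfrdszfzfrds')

'.0<zf><zf>rds<zf><zf>rds'

Alternation isn't longest-match — the leftmost alternative that fits at this position is chosen.
The replacement refers to a captured group, so each match is rewritten using its own captured text.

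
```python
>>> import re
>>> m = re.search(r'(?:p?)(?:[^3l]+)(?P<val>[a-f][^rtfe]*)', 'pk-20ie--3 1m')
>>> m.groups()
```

The match spans [0:13] → 'pk-20ie--3 1m'.
Captured: group 1 = 'e--3 1m'.

('e--3 1m',)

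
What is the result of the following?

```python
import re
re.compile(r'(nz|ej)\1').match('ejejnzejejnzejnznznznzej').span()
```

(0, 4)

`\1` is not a pattern — it's the concrete string captured by group 1, re-applied verbatim.
`match` is anchored at position 0; if the pattern doesn't fit there, it returns None.
The match spans [0:4] → 'ejej'.
Captured: group 1 = 'ej'.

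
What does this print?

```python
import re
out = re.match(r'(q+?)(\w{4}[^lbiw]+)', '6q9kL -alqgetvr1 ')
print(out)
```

None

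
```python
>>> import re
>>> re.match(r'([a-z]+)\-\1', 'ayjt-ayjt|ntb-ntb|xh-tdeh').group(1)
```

'ayjt'

The match spans [0:9] → 'ayjt-ayjt'.
Captured: group 1 = 'ayjt'.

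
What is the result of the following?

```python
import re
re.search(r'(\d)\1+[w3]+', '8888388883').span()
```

A backreference is literal: `\1` must see the identical characters the first group matched.
The match spans [0:5] → '88883'.

(0, 5)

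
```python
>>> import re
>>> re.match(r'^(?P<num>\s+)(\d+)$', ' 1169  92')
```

Pattern: anchored at the start of the string; then one or more of whitespace (captured as 'num'); then one or more of a digit (captured); then anchored at the end.
`re.match` won't scan ahead — the pattern has to work from the very first character.
Here the pattern fails at index 0, so the call returns None.

None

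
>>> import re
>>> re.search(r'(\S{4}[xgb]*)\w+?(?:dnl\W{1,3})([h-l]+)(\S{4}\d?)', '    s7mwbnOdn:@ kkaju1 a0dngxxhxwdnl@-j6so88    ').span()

This matches exactly 4 of a non-whitespace character, then zero or more of one of [xgb] (captured); then one or more of a word character (lazy); then the literal 'dnl', then 1 to 3 of a non-word character (non-capturing group); then one or more of a character in [h-l] (captured); then exactly 4 of a non-whitespace character, then optionally a digit (captured).
The match spans [23:44] → 'a0dngxxhxwdnl@-j6so88'.

(23, 44)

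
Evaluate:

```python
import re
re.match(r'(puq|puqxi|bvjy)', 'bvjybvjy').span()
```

`re.match` won't scan ahead — the pattern has to work from the very first character.
The match spans [0:4] → 'bvjy'.
Captured: group 1 = 'bvjy'.

(0, 4)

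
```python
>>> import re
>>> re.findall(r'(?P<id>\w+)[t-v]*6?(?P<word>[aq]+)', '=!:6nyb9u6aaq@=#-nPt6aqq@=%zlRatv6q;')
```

Multiple groups make `findall` return tuples — one 2-tuple for each match.

[('6nyb9u6aa', 'q'), ('nPt6aq', 'q'), ('zlRatv6', 'q')]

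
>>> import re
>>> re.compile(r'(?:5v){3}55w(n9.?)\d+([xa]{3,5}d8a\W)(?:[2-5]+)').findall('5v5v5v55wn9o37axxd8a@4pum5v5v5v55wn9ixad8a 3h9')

[('n9o', 'axxd8a@')]

The pattern matches the literal '5v' repeated 3 times, then the literal '55w'; then the literal 'n9', then optionally any character (captured); then one or more of a digit; then 3 to 5 of one of [xa], then the literal 'd8a', then a non-word character (captured); then one or more of a character in [2-5] (non-capturing group).
Matches: at [0:22] match '5v5v5v55wn9o37axxd8a@4', groups = ('n9o', 'axxd8a@').
2 groups means the one result is a tuple of 2 captured strings — 1 here.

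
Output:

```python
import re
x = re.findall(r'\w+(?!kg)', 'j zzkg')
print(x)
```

['j', 'zzkg']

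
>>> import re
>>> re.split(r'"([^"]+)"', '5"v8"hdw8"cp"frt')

Matches to split on: at [1:5] → '"v8"'; at [9:13] → '"cp"'.
Because the pattern has a capturing group, `split` also inserts each captured text between the pieces.

['5', 'v8', 'hdw8', 'cp', 'frt']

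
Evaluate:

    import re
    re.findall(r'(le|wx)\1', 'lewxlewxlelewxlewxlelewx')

['le', 'le']

`\1` has to match the exact text group 1 already captured.
Because there's exactly one group, `findall` drops the full match and keeps group 1 from each hit.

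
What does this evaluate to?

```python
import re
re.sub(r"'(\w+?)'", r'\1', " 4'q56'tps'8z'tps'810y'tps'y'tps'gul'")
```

' 4q56tps8ztps810ytpsytpsgul'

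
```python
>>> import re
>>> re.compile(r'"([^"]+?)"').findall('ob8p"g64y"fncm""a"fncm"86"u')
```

With a single group, `findall` returns only what that group captured — 3 items.

['g64y', 'a', '86']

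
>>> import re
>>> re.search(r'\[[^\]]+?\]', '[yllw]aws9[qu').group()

'[yllw]'

`search` walks the string left to right and returns the first match it finds.
The match spans [0:6] → '[yllw]'.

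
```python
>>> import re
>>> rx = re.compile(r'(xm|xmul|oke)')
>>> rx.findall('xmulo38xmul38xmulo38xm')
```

['xm', 'xm', 'xm', 'xm']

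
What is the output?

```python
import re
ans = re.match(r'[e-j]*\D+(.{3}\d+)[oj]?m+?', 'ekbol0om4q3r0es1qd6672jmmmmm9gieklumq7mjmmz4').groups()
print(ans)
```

Pattern: zero or more of a character in [e-j], then one or more of a non-digit; then exactly 3 of any character, then one or more of a digit (captured); then optionally one of [oj]; then one or more of a literal 'm' (lazy).
`re.match` won't scan ahead — the pattern has to work from the very first character.
The match spans [0:8] → 'ekbol0om'.
Captured: group 1 = 'bol0'.

('bol0',)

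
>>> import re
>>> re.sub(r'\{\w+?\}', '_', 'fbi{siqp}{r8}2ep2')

'fbi__2ep2'

Matches: at [3:9] → '{siqp}'; at [9:13] → '{r8}'.
Each match is replaced by '_'.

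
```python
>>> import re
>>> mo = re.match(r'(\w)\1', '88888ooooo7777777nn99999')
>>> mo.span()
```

The backreference `\1` re-matches whatever the first group consumed, character for character.
With `match`, the pattern is implicitly anchored at the beginning.
The match spans [0:2] → '88'.
Captured: group 1 = '8'.

(0, 2)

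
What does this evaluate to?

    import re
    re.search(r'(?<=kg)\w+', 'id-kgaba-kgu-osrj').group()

The positive lookaround only admits positions where the adjacent text matches; those characters stay outside the span.
`re.search` tries every starting position until one works.
The match spans [5:8] → 'aba'.

'aba'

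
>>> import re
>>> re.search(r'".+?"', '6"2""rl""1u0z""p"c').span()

A `+?`/`*?`/`{m,n}?` starts at its minimum and grows only as far as needed for what follows to match.
The match spans [1:4] → '"2"'.

(1, 4)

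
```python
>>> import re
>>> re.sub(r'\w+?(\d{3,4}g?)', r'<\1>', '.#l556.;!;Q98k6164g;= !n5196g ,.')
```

'.#<556>.;!;<6164g>;= !<5196g> ,.'

A `+?`/`*?`/`{m,n}?` starts at its minimum and grows only as far as needed for what follows to match.
The replacement refers to a captured group, so each match is rewritten using its own captured text.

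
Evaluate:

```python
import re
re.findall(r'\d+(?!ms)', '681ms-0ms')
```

The negative lookaround is zero-width — it rules out positions where the adjacent text would match, without consuming anything.
No capturing groups, so `findall` returns the 1 full match string.

['68']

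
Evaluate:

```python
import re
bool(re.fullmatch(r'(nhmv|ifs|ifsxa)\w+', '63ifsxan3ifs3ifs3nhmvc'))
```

For `fullmatch`, every character of the input must be accounted for by the pattern.
Here there's no way to consume every character, so the call returns None, and `bool(None)` is False.

False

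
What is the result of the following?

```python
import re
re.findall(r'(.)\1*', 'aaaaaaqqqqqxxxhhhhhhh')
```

['a', 'q', 'x', 'h']

The backreference `\1` re-matches whatever the first group consumed, character for character.
Matches: at [0:6] match 'aaaaaa', group 1 = 'a'; at [6:11] match 'qqqqq', group 1 = 'q'; at [11:14] match 'xxx', group 1 = 'x'; at [14:21] match 'hhhhhhh', group 1 = 'h'.
With a single group, `findall` returns only what that group captured — 4 items.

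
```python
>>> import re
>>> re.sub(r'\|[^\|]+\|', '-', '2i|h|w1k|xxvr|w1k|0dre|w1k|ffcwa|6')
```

'2i-w1k-w1k-w1k-6'

Each match is replaced by '-'.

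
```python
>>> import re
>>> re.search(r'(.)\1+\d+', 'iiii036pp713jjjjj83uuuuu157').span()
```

The backreference `\1` re-matches whatever the first group consumed, character for character.
The match spans [0:7] → 'iiii036'.

(0, 7)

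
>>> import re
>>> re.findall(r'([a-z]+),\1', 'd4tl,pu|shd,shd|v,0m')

After group 1 captures some text, `\1` only succeeds where that same text appears again.
With a single group, `findall` returns only what that group captured — 1 item.

['shd']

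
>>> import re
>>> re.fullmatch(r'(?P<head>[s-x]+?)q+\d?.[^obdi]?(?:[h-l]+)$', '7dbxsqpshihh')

None

For `fullmatch`, every character of the input must be accounted for by the pattern.
Here the pattern can't cover the whole string, so the call returns None.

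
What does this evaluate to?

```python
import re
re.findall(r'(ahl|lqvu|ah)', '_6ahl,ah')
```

Alternation tries branches left to right and keeps the first one that lets the overall match succeed at that position.
Scanning left to right: at [2:5] match 'ahl', group 1 = 'ahl'; at [6:8] match 'ah', group 1 = 'ah'.
With a single group, `findall` returns only what that group captured — 2 items.

['ahl', 'ah']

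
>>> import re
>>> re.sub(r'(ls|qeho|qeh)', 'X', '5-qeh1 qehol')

'5-X1 Xl'

`|` is ordered: at each position the engine commits to the first alternative that works.
Matches: at [2:5] → 'qeh'; at [7:11] → 'qeho'.
`sub` substitutes 'X' at each match site.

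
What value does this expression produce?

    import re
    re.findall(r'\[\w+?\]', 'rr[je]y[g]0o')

['[je]', '[g]']

No capturing groups, so `findall` returns the 2 full match strings.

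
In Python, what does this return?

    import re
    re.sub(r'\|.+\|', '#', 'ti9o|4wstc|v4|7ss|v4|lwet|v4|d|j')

'ti9o#j'

Each match is replaced by '#'.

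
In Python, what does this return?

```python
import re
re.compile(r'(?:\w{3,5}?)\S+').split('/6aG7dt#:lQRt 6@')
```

['/', ' 6@']

Pattern: 3 to 5 of a word character (lazy) (non-capturing group); then one or more of a non-whitespace character.
Matches to split on: at [1:13] → '6aG7dt#:lQRt'.
The string is cut at each match, leaving 2 pieces.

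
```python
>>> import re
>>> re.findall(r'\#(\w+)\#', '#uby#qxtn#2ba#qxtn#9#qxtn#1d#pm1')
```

Scanning left to right: at [0:5] match '#uby#', group 1 = 'uby'; at [9:14] match '#2ba#', group 1 = '2ba'; at [18:21] match '#9#', group 1 = '9'; at [25:29] match '#1d#', group 1 = '1d'.
With a single group, `findall` returns only what that group captured — 4 items.

['uby', '2ba', '9', '1d']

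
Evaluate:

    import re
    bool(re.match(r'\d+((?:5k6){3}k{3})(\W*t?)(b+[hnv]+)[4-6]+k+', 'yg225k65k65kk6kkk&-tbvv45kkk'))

False

`match` is anchored at position 0; if the pattern doesn't fit there, it returns None.
Here position 0 doesn't satisfy it, so the call returns None, and `bool(None)` is False.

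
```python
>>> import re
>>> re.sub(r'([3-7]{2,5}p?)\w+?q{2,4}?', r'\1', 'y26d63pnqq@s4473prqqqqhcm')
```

'y26d63p@s4473pqqhcm'

A `+?`/`*?`/`{m,n}?` starts at its minimum and grows only as far as needed for what follows to match.
`\1` in the replacement pulls in group 1's text for each match.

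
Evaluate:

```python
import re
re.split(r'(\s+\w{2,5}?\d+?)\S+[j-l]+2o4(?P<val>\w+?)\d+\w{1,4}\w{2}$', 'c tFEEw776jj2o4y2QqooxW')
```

['c', ' tFEEw7', 'y', '']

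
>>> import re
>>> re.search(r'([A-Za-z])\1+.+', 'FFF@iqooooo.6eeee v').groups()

A backreference is literal: `\1` must see the identical characters the first group matched.
Unlike `match`, `search` isn't anchored — it looks for the pattern anywhere in the string.
The match spans [0:19] → 'FFF@iqooooo.6eeee v'.
Captured: group 1 = 'F'.

('F',)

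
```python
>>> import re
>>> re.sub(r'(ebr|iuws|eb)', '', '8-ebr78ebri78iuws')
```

`|` is ordered: at each position the engine commits to the first alternative that works.
Matches: at [2:5] → 'ebr'; at [7:10] → 'ebr'; at [13:17] → 'iuws'.
Each match is replaced by ''.

'8-78i78'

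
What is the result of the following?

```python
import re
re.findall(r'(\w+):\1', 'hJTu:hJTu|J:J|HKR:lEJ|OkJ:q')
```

['hJTu', 'J']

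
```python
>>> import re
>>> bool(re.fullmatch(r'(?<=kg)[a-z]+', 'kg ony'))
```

False

For `fullmatch`, every character of the input must be accounted for by the pattern.
Here there's no way to consume every character, so the call returns None, and `bool(None)` is False.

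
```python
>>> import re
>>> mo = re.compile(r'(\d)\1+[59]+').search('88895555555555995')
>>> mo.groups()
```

('8',)

The match spans [0:17] → '88895555555555995'.
Captured: group 1 = '8'.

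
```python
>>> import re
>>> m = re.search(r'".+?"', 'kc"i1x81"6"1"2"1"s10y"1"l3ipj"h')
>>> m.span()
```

(2, 9)

A non-greedy quantifier consumes as few characters as it can — just enough that the remainder of the pattern still matches from where it stops; whatever follows it matches normally.
Unlike `match`, `search` isn't anchored — it looks for the pattern anywhere in the string.
The match spans [2:9] → '"i1x81"'.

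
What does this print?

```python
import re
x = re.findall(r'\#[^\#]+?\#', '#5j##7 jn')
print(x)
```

Matches: at [0:4] → '#5j#'.
`findall` yields the raw match text (1 of them) because the pattern has no groups.

['#5j#']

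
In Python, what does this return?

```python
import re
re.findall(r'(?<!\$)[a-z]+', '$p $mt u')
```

['t', 'u']

Because the assertion is negative and zero-width, positions next to the forbidden text are skipped.
Walking the string: at [5:6] → 't'; at [7:8] → 'u'.
With no groups in the pattern, `findall` gives back each whole match — 2 here.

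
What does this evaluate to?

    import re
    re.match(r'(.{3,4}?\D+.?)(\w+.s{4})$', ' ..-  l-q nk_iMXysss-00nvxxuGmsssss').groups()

(' ..-  l-q nk_iMXysss-0', '0nvxxuGmsssss')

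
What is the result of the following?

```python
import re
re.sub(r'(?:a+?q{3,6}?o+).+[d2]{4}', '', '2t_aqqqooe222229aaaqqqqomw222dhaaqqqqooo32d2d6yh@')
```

The pattern matches one or more of a literal 'a' (lazy), then 3 to 6 of a literal 'q' (lazy), then one or more of the literal 'o' (non-capturing group); then one or more of any character, then exactly 4 of one of [d2].
Matches: at [3:45] → 'aqqqooe222229aaaqqqqomw222dhaaqqqqooo32d2d'.
`sub` substitutes '' at each match site.

'2t_6yh@'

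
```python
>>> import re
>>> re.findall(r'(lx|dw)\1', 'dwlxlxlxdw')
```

['lx']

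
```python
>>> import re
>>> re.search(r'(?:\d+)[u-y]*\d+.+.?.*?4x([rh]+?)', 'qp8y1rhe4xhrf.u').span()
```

(2, 11)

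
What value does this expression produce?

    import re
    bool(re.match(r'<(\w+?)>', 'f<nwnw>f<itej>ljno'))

`match` is anchored at position 0; if the pattern doesn't fit there, it returns None.
Here position 0 doesn't satisfy it, so the call returns None, and `bool(None)` is False.

False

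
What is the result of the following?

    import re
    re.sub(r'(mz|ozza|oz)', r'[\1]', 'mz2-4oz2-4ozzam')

'[mz]2-4[oz]2-4[ozza]m'

Alternation tries branches left to right and keeps the first one that lets the overall match succeed at that position.
The replacement refers to a captured group, so each match is rewritten using its own captured text.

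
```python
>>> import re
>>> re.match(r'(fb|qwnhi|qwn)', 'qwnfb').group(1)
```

'qwn'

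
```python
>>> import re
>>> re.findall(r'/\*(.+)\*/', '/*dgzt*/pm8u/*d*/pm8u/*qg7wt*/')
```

One capturing group, so `findall` returns just the captured substring from the one match — 1 in all.

['dgzt*/pm8u/*d*/pm8u/*qg7wt']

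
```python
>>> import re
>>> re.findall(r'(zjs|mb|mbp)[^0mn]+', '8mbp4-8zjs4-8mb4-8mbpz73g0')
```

['mb', 'mb', 'mb']

Alternation isn't longest-match — the leftmost alternative that fits at this position is chosen.
Matches: at [1:13] match 'mbp4-8zjs4-8', group 1 = 'mb'; at [13:18] match 'mb4-8', group 1 = 'mb'; at [18:25] match 'mbpz73g', group 1 = 'mb'.
One capturing group, so `findall` returns just the captured substring from each match — 3 in all.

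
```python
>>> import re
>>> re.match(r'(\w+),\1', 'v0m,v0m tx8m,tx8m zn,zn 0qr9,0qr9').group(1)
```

`\1` is not a pattern — it's the concrete string captured by group 1, re-applied verbatim.
`re.match` only tries the pattern at the start of the string.
The match spans [0:7] → 'v0m,v0m'.
Captured: group 1 = 'v0m'.

'v0m'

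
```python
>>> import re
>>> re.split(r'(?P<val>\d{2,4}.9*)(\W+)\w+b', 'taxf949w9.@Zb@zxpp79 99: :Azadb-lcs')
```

['taxf', '949w9', '.@', '@zxpp', '79 99', ': :', '-lcs']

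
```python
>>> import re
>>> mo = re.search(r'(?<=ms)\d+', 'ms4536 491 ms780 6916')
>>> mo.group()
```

'4536'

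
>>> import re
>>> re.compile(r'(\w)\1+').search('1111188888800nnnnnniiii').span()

(0, 5)

After group 1 captures some text, `\1` only succeeds where that same text appears again.
The match spans [0:5] → '11111'.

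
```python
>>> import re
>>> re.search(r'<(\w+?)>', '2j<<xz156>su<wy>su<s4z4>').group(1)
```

`re.search` tries every starting position until one works.
The match spans [3:10] → '<xz156>'.
Captured: group 1 = 'xz156'.

'xz156'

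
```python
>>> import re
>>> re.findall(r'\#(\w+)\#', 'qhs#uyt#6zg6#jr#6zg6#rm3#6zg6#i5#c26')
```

['uyt', 'jr', 'rm3', 'i5']

With a single group, `findall` returns only what that group captured — 4 items.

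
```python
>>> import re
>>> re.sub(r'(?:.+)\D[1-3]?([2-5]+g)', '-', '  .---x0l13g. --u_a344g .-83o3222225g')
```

'-'

The pattern matches one or more of any character (non-capturing group); then a non-digit, then optionally a character in [1-3]; then one or more of a character in [2-5], then a literal 'g' (captured).
Every occurrence is swapped for '-'.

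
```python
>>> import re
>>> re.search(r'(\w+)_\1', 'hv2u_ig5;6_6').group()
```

'6_6'

After group 1 captures some text, `\1` only succeeds where that same text appears again.
The match spans [9:12] → '6_6'.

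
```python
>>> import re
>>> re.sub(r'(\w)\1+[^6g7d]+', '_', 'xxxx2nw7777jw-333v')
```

'__'

After group 1 captures some text, `\1` only succeeds where that same text appears again.
Each match is replaced by '_'.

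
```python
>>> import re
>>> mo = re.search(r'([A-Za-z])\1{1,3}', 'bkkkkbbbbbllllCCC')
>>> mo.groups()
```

('k',)

The match spans [1:5] → 'kkkk'.
Captured: group 1 = 'k'.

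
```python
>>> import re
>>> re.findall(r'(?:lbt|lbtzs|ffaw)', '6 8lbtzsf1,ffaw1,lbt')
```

Branches in `(...|...)` are attempted left-to-right; the first branch that allows the whole pattern to succeed is taken.
Walking the string: at [3:6] → 'lbt'; at [11:15] → 'ffaw'; at [17:20] → 'lbt'.
No capturing groups, so `findall` returns the 3 full match strings.

['lbt', 'ffaw', 'lbt']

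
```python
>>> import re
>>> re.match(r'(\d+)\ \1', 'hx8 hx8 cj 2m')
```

None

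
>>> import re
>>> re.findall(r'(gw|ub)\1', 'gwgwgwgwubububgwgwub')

The backreference `\1` re-matches whatever the first group consumed, character for character.
Because there's exactly one group, `findall` drops the full match and keeps group 1 from each hit.

['gw', 'gw', 'ub', 'gw']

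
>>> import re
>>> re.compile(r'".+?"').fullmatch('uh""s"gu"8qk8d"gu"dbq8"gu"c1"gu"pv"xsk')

`re.fullmatch` requires the pattern to consume the entire string.
Here the pattern can't cover the whole string, so the call returns None.

None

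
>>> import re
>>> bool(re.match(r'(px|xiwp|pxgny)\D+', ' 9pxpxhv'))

False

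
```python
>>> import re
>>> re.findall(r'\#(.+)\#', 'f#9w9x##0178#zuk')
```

Matches: at [1:13] match '#9w9x##0178#', group 1 = '9w9x##0178'.
One capturing group, so `findall` returns just the captured substring from the one match — 1 in all.

['9w9x##0178']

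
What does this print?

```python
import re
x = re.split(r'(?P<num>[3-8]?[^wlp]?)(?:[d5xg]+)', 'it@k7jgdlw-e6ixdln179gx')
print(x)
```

['it@k', '7j', 'lw-e', '6i', 'ln1', '79', '']

The pattern matches optionally a character in [3-8], then optionally any character except [wlp] (captured as 'num'); then one or more of one of [d5xg] (non-capturing group).
Matches to split on: at [4:8] → '7jgd'; at [12:16] → '6ixd'; at [19:23] → '79gx'.
`re.split` interleaves the captured-group text with the surrounding fragments.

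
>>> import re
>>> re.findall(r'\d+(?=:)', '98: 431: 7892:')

['98', '431', '7892']

Because the assertion is zero-width, the text it checks is not consumed and won't appear in the result.
With no groups in the pattern, `findall` gives back each whole match — 3 here.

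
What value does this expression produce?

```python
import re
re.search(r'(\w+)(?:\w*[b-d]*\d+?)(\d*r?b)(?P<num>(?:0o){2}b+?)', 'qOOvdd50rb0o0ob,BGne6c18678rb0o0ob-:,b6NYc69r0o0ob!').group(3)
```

'0o0ob'

Pattern: one or more of a word character (captured); then zero or more of a word character, then zero or more of a character in [b-d], then one or more of a digit (lazy) (non-capturing group); then zero or more of a digit, then optionally the literal 'r', then a literal 'b' (captured); then the literal '0o' repeated 2 times, then one or more of the literal 'b' (lazy) (captured as 'num').
`re.search` scans for the first position where the pattern succeeds.
The match spans [0:15] → 'qOOvdd50rb0o0ob'.
Captured: group 1 = 'qOOvdd5', group 2 = 'rb', group 3 = '0o0ob'.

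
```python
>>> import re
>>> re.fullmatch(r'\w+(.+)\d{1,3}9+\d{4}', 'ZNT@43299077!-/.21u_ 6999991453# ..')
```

`re.fullmatch` requires the pattern to consume the entire string.
Here the pattern can't cover the whole string, so the call returns None.

None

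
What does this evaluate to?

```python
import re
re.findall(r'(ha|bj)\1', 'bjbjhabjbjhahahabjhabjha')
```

A backreference is literal: `\1` must see the identical characters the first group matched.
Walking the string: at [0:4] match 'bjbj', group 1 = 'bj'; at [6:10] match 'bjbj', group 1 = 'bj'; at [10:14] match 'haha', group 1 = 'ha'.
With a single group, `findall` returns only what that group captured — 3 items.

['bj', 'bj', 'ha']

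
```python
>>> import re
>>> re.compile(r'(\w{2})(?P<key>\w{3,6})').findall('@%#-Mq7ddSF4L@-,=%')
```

[('Mq', '7ddSF4')]

Pattern: exactly 2 of a word character (captured); then 3 to 6 of a word character (captured as 'key').
Walking the string: at [4:12] match 'Mq7ddSF4', groups = ('Mq', '7ddSF4').
`findall` packs the 2 group values into a tuple for every match.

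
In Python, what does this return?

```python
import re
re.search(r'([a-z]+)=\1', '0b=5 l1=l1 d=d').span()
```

The backreference `\1` re-matches whatever the first group consumed, character for character.
`re.search` tries every starting position until one works.
The match spans [11:14] → 'd=d'.
Captured: group 1 = 'd'.

(11, 14)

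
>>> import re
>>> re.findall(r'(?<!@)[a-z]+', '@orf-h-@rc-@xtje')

The negative lookaround is zero-width — it rules out positions where the adjacent text would match, without consuming anything.
`findall` yields the raw match text (4 of them) because the pattern has no groups.

['rf', 'h', 'c', 'tje']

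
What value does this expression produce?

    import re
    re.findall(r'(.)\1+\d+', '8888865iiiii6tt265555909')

The backreference `\1` re-matches whatever the first group consumed, character for character.
Because there's exactly one group, `findall` drops the full match and keeps group 1 from each hit.

['8', 'i', 't']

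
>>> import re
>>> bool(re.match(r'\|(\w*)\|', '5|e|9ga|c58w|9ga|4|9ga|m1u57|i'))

`match` is anchored at position 0; if the pattern doesn't fit there, it returns None.
Here position 0 doesn't satisfy it, so the call returns None, and `bool(None)` is False.

False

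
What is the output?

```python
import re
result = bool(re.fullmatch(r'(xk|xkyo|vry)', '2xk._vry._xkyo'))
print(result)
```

`re.fullmatch` is like wrapping the pattern in `^…$` (in single-line mode).
Here there's no way to consume every character, so the call returns None, and `bool(None)` is False.

False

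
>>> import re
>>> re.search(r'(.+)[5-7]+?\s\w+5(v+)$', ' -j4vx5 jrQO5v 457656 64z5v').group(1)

The pattern matches one or more of any character (captured); then one or more of a character in [5-7] (lazy), then whitespace; then one or more of a word character, then a literal '5'; then one or more of a literal 'v' (captured); then anchored at the end.
`re.search` scans for the first position where the pattern succeeds.
The match spans [0:27] → ' -j4vx5 jrQO5v 457656 64z5v'.
Captured: group 1 = ' -j4vx5 jrQO5v 45765', group 2 = 'v'.

' -j4vx5 jrQO5v 45765'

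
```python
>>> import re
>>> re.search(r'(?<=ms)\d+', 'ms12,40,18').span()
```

(2, 4)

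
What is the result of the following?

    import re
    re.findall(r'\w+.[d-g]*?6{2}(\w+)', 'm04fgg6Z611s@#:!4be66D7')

['D7']

This matches one or more of a word character; then any character, then zero or more of a character in [d-g] (lazy), then exactly 2 of the literal '6'; then one or more of a word character (captured).
Walking the string: at [16:23] match '4be66D7', group 1 = 'D7'.
With a single group, `findall` returns only what that group captured — 1 item.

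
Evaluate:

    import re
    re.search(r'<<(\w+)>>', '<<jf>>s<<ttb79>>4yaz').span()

`re.search` tries every starting position until one works.
The match spans [0:6] → '<<jf>>'.
Captured: group 1 = 'jf'.

(0, 6)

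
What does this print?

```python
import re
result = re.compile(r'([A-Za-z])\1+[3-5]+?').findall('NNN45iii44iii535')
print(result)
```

['N', 'i', 'i']

A backreference is literal: `\1` must see the identical characters the first group matched.
Walking the string: at [0:4] match 'NNN4', group 1 = 'N'; at [5:9] match 'iii4', group 1 = 'i'; at [10:14] match 'iii5', group 1 = 'i'.
One capturing group, so `findall` returns just the captured substring from each match — 3 in all.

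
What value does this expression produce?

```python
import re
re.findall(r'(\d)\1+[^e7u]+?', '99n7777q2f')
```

['9', '7']

`\1` is not a pattern — it's the concrete string captured by group 1, re-applied verbatim.
Because there's exactly one group, `findall` drops the full match and keeps group 1 from each hit.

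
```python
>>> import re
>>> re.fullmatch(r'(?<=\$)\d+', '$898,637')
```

None

`re.fullmatch` requires the pattern to consume the entire string.
Here the string isn't matched end-to-end, so the call returns None.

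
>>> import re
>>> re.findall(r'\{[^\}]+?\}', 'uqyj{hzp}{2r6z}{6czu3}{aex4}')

['{hzp}', '{2r6z}', '{6czu3}', '{aex4}']

Scanning left to right: at [4:9] → '{hzp}'; at [9:15] → '{2r6z}'; at [15:22] → '{6czu3}'; at [22:28] → '{aex4}'.
Since nothing is captured, `findall` lists the 4 matched substrings directly.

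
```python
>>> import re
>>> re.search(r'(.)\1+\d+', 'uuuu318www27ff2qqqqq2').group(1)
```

'u'

The backreference `\1` re-matches whatever the first group consumed, character for character.
`re.search` scans for the first position where the pattern succeeds.
The match spans [0:7] → 'uuuu318'.
Captured: group 1 = 'u'.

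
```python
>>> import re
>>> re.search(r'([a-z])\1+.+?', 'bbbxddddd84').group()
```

'bbbx'

`\1` has to match the exact text group 1 already captured.
The match spans [0:4] → 'bbbx'.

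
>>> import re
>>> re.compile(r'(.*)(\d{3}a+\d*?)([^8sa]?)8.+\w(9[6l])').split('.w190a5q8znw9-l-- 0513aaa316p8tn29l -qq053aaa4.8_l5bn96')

This matches zero or more of any character (captured); then exactly 3 of a digit, then one or more of the literal 'a', then zero or more of a digit (lazy) (captured); then optionally any character except [8sa] (captured); then the literal '8', then one or more of any character, then a word character; then a literal '9', then one of [6l] (captured).
`re.split` interleaves the captured-group text with the surrounding fragments.

['', '.w190a5q8znw9-l-- 0513aaa316p8tn29l -qq', '053aaa4', '.', '96', '']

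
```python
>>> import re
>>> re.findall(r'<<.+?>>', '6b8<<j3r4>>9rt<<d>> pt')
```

['<<j3r4>>', '<<d>>']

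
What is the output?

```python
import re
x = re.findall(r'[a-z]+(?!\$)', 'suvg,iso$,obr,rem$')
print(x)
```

['suvg', 'is', 'obr', 're']

`(?!…)`/`(?<!…)` only lets a position through if the neighbouring text does NOT match; no characters are consumed.
`findall` yields the raw match text (4 of them) because the pattern has no groups.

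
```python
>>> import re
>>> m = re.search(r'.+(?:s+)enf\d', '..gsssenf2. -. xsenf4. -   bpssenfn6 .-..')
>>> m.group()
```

'..gsssenf2. -. xsenf4'

Pattern: one or more of any character; then one or more of a literal 's' (non-capturing group); then the literal 'enf', then a digit.
Unlike `match`, `search` isn't anchored — it looks for the pattern anywhere in the string.
The match spans [0:21] → '..gsssenf2. -. xsenf4'.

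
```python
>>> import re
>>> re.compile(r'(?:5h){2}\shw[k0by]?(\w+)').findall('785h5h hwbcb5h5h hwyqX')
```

['cb5h5h']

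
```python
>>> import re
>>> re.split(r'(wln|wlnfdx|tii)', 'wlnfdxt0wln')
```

The regex engine tests alternatives in the order written; an earlier branch that matches wins even if a later one would match more.
Matches to split on: at [0:3] → 'wln'; at [8:11] → 'wln'.
The group in the pattern means `split` returns the separators' captures alongside the pieces.

['', 'wln', 'fdxt0', 'wln', '']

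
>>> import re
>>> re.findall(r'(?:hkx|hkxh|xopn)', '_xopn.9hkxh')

['xopn', 'hkx']

`|` is ordered: at each position the engine commits to the first alternative that works.
Walking the string: at [1:5] → 'xopn'; at [7:10] → 'hkx'.
No capturing groups, so `findall` returns the 2 full match strings.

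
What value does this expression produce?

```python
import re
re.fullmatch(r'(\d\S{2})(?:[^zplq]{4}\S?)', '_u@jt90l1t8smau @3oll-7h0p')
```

None

`re.fullmatch` is like wrapping the pattern in `^…$` (in single-line mode).
Here the pattern can't cover the whole string, so the call returns None.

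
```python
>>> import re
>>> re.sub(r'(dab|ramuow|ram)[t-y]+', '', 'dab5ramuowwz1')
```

'dab5z1'

Alternation tries branches left to right and keeps the first one that lets the overall match succeed at that position.
Matches: at [4:11] → 'ramuoww'.
`sub` substitutes '' at each match site.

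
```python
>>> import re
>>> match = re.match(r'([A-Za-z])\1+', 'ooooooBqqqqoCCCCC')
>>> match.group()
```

`\1` is not a pattern — it's the concrete string captured by group 1, re-applied verbatim.
`match` is anchored at position 0; if the pattern doesn't fit there, it returns None.
The match spans [0:6] → 'oooooo'.
Captured: group 1 = 'o'.

'oooooo'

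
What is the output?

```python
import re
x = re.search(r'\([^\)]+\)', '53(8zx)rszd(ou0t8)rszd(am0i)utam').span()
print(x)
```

(2, 7)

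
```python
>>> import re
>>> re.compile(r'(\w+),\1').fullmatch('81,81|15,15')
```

None

For `fullmatch`, every character of the input must be accounted for by the pattern.
Here there's no way to consume every character, so the call returns None.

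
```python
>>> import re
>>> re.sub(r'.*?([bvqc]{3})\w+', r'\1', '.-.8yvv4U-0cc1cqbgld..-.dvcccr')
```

'cqbvcc'

This matches zero or more of any character (lazy); then exactly 3 of one of [bvqc] (captured); then one or more of a word character.
Matches: at [0:20] → '.-.8yvv4U-0cc1cqbgld'; at [20:30] → '..-.dvcccr'.
The replacement refers to a captured group, so each match is rewritten using its own captured text.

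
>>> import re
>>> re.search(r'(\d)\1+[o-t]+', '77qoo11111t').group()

'77qoo'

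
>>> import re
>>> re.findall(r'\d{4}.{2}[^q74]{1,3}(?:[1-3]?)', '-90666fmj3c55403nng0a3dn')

['90666fmj3', '55403nng0']

The pattern matches exactly 4 of a digit, then exactly 2 of any character, then 1 to 3 of any character except [q74]; then optionally a character in [1-3] (non-capturing group).
Scanning left to right: at [1:10] → '90666fmj3'; at [11:20] → '55403nng0'.
`findall` yields the raw match text (2 of them) because the pattern has no groups.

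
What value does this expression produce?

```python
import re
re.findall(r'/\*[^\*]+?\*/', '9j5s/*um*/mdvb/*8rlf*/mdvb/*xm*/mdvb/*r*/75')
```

Matches: at [4:10] → '/*um*/'; at [14:22] → '/*8rlf*/'; at [26:32] → '/*xm*/'; at [36:41] → '/*r*/'.
`findall` yields the raw match text (4 of them) because the pattern has no groups.

['/*um*/', '/*8rlf*/', '/*xm*/', '/*r*/']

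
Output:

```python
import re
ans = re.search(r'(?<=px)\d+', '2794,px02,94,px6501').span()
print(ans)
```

The `(?=…)`/`(?<=…)` assertion just peeks at neighbouring text; it doesn't advance the match position.
`re.search` tries every starting position until one works.
The match spans [7:9] → '02'.

(7, 9)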